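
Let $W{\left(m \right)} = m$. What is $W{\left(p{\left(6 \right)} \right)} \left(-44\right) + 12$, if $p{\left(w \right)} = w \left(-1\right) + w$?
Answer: $12$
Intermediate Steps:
$p{\left(w \right)} = 0$ ($p{\left(w \right)} = - w + w = 0$)
$W{\left(p{\left(6 \right)} \right)} \left(-44\right) + 12 = 0 \left(-44\right) + 12 = 0 + 12 = 12$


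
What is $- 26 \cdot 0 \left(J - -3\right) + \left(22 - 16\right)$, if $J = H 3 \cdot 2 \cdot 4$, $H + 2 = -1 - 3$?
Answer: $6$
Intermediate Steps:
$H = -6$ ($H = -2 - 4 = -6$)
$J = -144$ ($J = - 6 \cdot 3 \cdot 2 \cdot 4 = - 6 \cdot 6 \cdot 4 = \left(-6\right) 24 = -144$)
$- 26 \cdot 0 \left(J - -3\right) + \left(22 - 16\right) = - 26 \cdot 0 \left(-144 - -3\right) + \left(22 - 16\right) = - 26 \cdot 0 \left(-144 + \left(4 - 1\right)\right) + \left(22 - 16\right) = - 26 \cdot 0 \left(-144 + 3\right) + 6 = - 26 \cdot 0 \left(-141\right) + 6 = \left(-26\right) 0 + 6 = 0 + 6 = 6$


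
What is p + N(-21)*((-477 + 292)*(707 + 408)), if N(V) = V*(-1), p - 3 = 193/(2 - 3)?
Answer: -4331965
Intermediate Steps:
p = -190 (p = 3 + 193/(2 - 3) = 3 + 193/(-1) = 3 - 1*193 = 3 - 193 = -190)
N(V) = -V
p + N(-21)*((-477 + 292)*(707 + 408)) = -190 + (-1*(-21))*((-477 + 292)*(707 + 408)) = -190 + 21*(-185*1115) = -190 + 21*(-206275) = -190 - 4331775 = -4331965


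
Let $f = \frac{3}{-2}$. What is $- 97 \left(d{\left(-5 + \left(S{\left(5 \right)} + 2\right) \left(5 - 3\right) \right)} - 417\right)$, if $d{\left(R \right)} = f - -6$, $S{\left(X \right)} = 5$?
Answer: $\frac{80025}{2} \approx 40013.0$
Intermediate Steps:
$f = - \frac{3}{2}$ ($f = 3 \left(- \frac{1}{2}\right) = - \frac{3}{2} \approx -1.5$)
$d{\left(R \right)} = \frac{9}{2}$ ($d{\left(R \right)} = - \frac{3}{2} - -6 = - \frac{3}{2} + 6 = \frac{9}{2}$)
$- 97 \left(d{\left(-5 + \left(S{\left(5 \right)} + 2\right) \left(5 - 3\right) \right)} - 417\right) = - 97 \left(\frac{9}{2} - 417\right) = \left(-97\right) \left(- \frac{825}{2}\right) = \frac{80025}{2}$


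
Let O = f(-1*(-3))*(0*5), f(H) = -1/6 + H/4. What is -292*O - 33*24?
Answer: -792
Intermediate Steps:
f(H) = -1/6 + H/4 (f(H) = -1*1/6 + H*(1/4) = -1/6 + H/4)
O = 0 (O = (-1/6 + (-1*(-3))/4)*(0*5) = (-1/6 + (1/4)*3)*0 = (-1/6 + 3/4)*0 = (7/12)*0 = 0)
-292*O - 33*24 = -292*0 - 33*24 = 0 - 792 = -792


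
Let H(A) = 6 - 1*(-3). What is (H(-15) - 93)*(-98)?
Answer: 8232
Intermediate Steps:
H(A) = 9 (H(A) = 6 + 3 = 9)
(H(-15) - 93)*(-98) = (9 - 93)*(-98) = -84*(-98) = 8232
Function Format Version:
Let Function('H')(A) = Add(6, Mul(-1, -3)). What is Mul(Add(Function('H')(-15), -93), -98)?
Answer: 8232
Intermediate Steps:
Function('H')(A) = 9 (Function('H')(A) = Add(6, 3) = 9)
Mul(Add(Function('H')(-15), -93), -98) = Mul(Add(9, -93), -98) = Mul(-84, -98) = 8232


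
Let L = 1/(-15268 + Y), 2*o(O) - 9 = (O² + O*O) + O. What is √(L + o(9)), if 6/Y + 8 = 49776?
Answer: √12991128376302753734/379928909 ≈ 9.4868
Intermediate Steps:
Y = 3/24884 (Y = 6/(-8 + 49776) = 6/49768 = 6*(1/49768) = 3/24884 ≈ 0.00012056)
o(O) = 9/2 + O² + O/2 (o(O) = 9/2 + ((O² + O*O) + O)/2 = 9/2 + ((O² + O²) + O)/2 = 9/2 + (2*O² + O)/2 = 9/2 + (O + 2*O²)/2 = 9/2 + (O² + O/2) = 9/2 + O² + O/2)
L = -24884/379928909 (L = 1/(-15268 + 3/24884) = 1/(-379928909/24884) = -24884/379928909 ≈ -6.5496e-5)
√(L + o(9)) = √(-24884/379928909 + (9/2 + 9² + (½)*9)) = √(-24884/379928909 + (9/2 + 81 + 9/2)) = √(-24884/379928909 + 90) = √(34193576926/379928909) = √12991128376302753734/379928909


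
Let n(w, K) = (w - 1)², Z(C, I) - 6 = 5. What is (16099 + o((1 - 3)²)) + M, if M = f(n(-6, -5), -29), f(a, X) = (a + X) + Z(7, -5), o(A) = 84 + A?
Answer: 16218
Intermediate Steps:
Z(C, I) = 11 (Z(C, I) = 6 + 5 = 11)
n(w, K) = (-1 + w)²
f(a, X) = 11 + X + a (f(a, X) = (a + X) + 11 = (X + a) + 11 = 11 + X + a)
M = 31 (M = 11 - 29 + (-1 - 6)² = 11 - 29 + (-7)² = 11 - 29 + 49 = 31)
(16099 + o((1 - 3)²)) + M = (16099 + (84 + (1 - 3)²)) + 31 = (16099 + (84 + (-2)²)) + 31 = (16099 + (84 + 4)) + 31 = (16099 + 88) + 31 = 16187 + 31 = 16218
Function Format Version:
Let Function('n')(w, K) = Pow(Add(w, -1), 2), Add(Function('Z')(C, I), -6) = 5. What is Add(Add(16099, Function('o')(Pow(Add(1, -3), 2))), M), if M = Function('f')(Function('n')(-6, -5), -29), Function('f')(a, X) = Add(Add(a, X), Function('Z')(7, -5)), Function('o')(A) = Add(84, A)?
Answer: 16218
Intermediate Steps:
Function('Z')(C, I) = 11 (Function('Z')(C, I) = Add(6, 5) = 11)
Function('n')(w, K) = Pow(Add(-1, w), 2)
Function('f')(a, X) = Add(11, X, a) (Function('f')(a, X) = Add(Add(a, X), 11) = Add(Add(X, a), 11) = Add(11, X, a))
M = 31 (M = Add(11, -29, Pow(Add(-1, -6), 2)) = Add(11, -29, Pow(-7, 2)) = Add(11, -29, 49) = 31)
Add(Add(16099, Function('o')(Pow(Add(1, -3), 2))), M) = Add(Add(16099, Add(84, Pow(Add(1, -3), 2))), 31) = Add(Add(16099, Add(84, Pow(-2, 2))), 31) = Add(Add(16099, Add(84, 4)), 31) = Add(Add(16099, 88), 31) = Add(16187, 31) = 16218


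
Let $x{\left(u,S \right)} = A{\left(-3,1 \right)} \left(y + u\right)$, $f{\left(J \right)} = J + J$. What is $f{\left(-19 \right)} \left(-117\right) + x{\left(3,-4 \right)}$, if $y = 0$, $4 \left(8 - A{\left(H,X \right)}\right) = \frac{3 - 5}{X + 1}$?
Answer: $\frac{17883}{4} \approx 4470.8$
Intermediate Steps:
$f{\left(J \right)} = 2 J$
$A{\left(H,X \right)} = 8 + \frac{1}{2 \left(1 + X\right)}$ ($A{\left(H,X \right)} = 8 - \frac{\left(3 - 5\right) \frac{1}{X + 1}}{4} = 8 - \frac{\left(-2\right) \frac{1}{1 + X}}{4} = 8 + \frac{1}{2 \left(1 + X\right)}$)
$x{\left(u,S \right)} = \frac{33 u}{4}$ ($x{\left(u,S \right)} = \frac{17 + 16 \cdot 1}{2 \left(1 + 1\right)} \left(0 + u\right) = \frac{17 + 16}{2 \cdot 2} u = \frac{1}{2} \cdot \frac{1}{2} \cdot 33 u = \frac{33 u}{4}$)
$f{\left(-19 \right)} \left(-117\right) + x{\left(3,-4 \right)} = 2 \left(-19\right) \left(-117\right) + \frac{33}{4} \cdot 3 = \left(-38\right) \left(-117\right) + \frac{99}{4} = 4446 + \frac{99}{4} = \frac{17883}{4}$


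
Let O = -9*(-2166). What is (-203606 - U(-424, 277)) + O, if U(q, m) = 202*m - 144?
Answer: -239922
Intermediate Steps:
O = 19494
U(q, m) = -144 + 202*m
(-203606 - U(-424, 277)) + O = (-203606 - (-144 + 202*277)) + 19494 = (-203606 - (-144 + 55954)) + 19494 = (-203606 - 1*55810) + 19494 = (-203606 - 55810) + 19494 = -259416 + 19494 = -239922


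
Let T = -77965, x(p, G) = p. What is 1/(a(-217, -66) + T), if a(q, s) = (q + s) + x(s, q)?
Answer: -1/78314 ≈ -1.2769e-5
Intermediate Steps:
a(q, s) = q + 2*s (a(q, s) = (q + s) + s = q + 2*s)
1/(a(-217, -66) + T) = 1/((-217 + 2*(-66)) - 77965) = 1/((-217 - 132) - 77965) = 1/(-349 - 77965) = 1/(-78314) = -1/78314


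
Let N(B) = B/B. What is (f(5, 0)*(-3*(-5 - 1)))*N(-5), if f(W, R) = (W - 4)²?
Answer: 18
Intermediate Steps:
f(W, R) = (-4 + W)²
N(B) = 1
(f(5, 0)*(-3*(-5 - 1)))*N(-5) = ((-4 + 5)²*(-3*(-5 - 1)))*1 = (1²*(-3*(-6)))*1 = (1*18)*1 = 18*1 = 18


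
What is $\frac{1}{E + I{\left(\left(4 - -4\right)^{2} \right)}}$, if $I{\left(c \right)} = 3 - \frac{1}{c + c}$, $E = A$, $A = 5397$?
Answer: $\frac{128}{691199} \approx 0.00018519$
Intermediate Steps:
$E = 5397$
$I{\left(c \right)} = 3 - \frac{1}{2 c}$
$\frac{1}{E + I{\left(\left(4 - -4\right)^{2} \right)}} = \frac{1}{5397 + \left(3 - \frac{1}{2 \left(4 - -4\right)^{2}}\right)} = \frac{1}{5397 + \left(3 - \frac{1}{2 \left(4 + 4\right)^{2}}\right)} = \frac{1}{5397 + \left(3 - \frac{1}{2 \cdot 8^{2}}\right)} = \frac{1}{5397 + \left(3 - \frac{1}{2 \cdot 64}\right)} = \frac{1}{5397 + \left(3 - \frac{1}{128}\right)} = \frac{1}{5397 + \frac{383}{128}} = \frac{1}{\frac{691199}{128}} = \frac{128}{691199}$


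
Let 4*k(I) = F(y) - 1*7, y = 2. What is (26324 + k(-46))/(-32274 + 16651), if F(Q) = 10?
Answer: -105299/62492 ≈ -1.6850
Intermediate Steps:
k(I) = ¾ (k(I) = (10 - 1*7)/4 = (10 - 7)/4 = (¼)*3 = ¾)
(26324 + k(-46))/(-32274 + 16651) = (26324 + ¾)/(-32274 + 16651) = (105299/4)/(-15623) = (105299/4)*(-1/15623) = -105299/62492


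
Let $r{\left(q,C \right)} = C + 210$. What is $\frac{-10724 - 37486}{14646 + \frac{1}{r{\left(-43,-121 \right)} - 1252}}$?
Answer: $- \frac{56068230}{17033297} \approx -3.2917$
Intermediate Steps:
$r{\left(q,C \right)} = 210 + C$
$\frac{-10724 - 37486}{14646 + \frac{1}{r{\left(-43,-121 \right)} - 1252}} = \frac{-10724 - 37486}{14646 + \frac{1}{\left(210 - 121\right) - 1252}} = - \frac{48210}{14646 + \frac{1}{89 - 1252}} = - \frac{48210}{14646 + \frac{1}{-1163}} = - \frac{48210}{14646 - \frac{1}{1163}} = - \frac{48210}{\frac{17033297}{1163}} = \left(-48210\right) \frac{1163}{17033297} = - \frac{56068230}{17033297}$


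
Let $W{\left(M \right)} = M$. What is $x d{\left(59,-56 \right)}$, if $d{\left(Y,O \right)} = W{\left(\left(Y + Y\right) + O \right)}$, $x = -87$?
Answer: $-5394$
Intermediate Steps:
$d{\left(Y,O \right)} = O + 2 Y$ ($d{\left(Y,O \right)} = \left(Y + Y\right) + O = 2 Y + O = O + 2 Y$)
$x d{\left(59,-56 \right)} = - 87 \left(-56 + 2 \cdot 59\right) = - 87 \left(-56 + 118\right) = \left(-87\right) 62 = -5394$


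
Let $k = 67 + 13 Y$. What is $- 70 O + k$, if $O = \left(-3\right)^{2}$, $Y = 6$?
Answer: $-485$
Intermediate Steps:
$O = 9$
$k = 145$ ($k = 67 + 13 \cdot 6 = 67 + 78 = 145$)
$- 70 O + k = \left(-70\right) 9 + 145 = -630 + 145 = -485$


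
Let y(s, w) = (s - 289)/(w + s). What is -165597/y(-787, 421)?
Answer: -30304251/538 ≈ -56328.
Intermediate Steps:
y(s, w) = (-289 + s)/(s + w)
-165597/y(-787, 421) = -165597*(-787 + 421)/(-289 - 787) = -165597/(-1076/(-366)) = -165597/((-1/366*(-1076))) = -165597/538/183 = -165597*183/538 = -30304251/538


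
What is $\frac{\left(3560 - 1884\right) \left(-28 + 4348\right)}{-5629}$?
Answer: $- \frac{7240320}{5629} \approx -1286.3$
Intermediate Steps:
$\frac{\left(3560 - 1884\right) \left(-28 + 4348\right)}{-5629} = 1676 \cdot 4320 \left(- \frac{1}{5629}\right) = 7240320 \left(- \frac{1}{5629}\right) = - \frac{7240320}{5629}$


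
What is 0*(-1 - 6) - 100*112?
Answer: -11200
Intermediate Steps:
0*(-1 - 6) - 100*112 = 0*(-7) - 11200 = 0 - 11200 = -11200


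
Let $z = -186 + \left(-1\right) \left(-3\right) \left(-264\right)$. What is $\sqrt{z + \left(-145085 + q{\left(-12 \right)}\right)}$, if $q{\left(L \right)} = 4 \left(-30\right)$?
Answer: $i \sqrt{146183} \approx 382.34 i$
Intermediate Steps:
$q{\left(L \right)} = -120$
$z = -978$ ($z = -186 + 3 \left(-264\right) = -186 - 792 = -978$)
$\sqrt{z + \left(-145085 + q{\left(-12 \right)}\right)} = \sqrt{-978 - 145205} = \sqrt{-146183} = i \sqrt{146183}$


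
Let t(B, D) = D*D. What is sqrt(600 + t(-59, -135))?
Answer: 5*sqrt(753) ≈ 137.20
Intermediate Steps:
t(B, D) = D**2
sqrt(600 + t(-59, -135)) = sqrt(600 + (-135)**2) = sqrt(600 + 18225) = sqrt(18825) = 5*sqrt(753)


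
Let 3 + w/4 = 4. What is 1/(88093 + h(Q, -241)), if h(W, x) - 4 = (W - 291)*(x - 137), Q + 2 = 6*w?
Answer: 1/189779 ≈ 5.2693e-6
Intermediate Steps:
w = 4 (w = -12 + 4*4 = -12 + 16 = 4)
Q = 22 (Q = -2 + 6*4 = -2 + 24 = 22)
h(W, x) = 4 + (-291 + W)*(-137 + x) (h(W, x) = 4 + (W - 291)*(x - 137) = 4 + (-291 + W)*(-137 + x))
1/(88093 + h(Q, -241)) = 1/(88093 + (39871 - 291*(-241) - 137*22 + 22*(-241))) = 1/(88093 + (39871 + 70131 - 3014 - 5302)) = 1/(88093 + 101686) = 1/189779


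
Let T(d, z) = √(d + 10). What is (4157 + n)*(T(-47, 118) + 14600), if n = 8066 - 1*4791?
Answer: 108507200 + 7432*I*√37 ≈ 1.0851e+8 + 45207.0*I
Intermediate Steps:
n = 3275 (n = 8066 - 4791 = 3275)
T(d, z) = √(10 + d)
(4157 + n)*(T(-47, 118) + 14600) = (4157 + 3275)*(√(10 - 47) + 14600) = 7432*(√(-37) + 14600) = 7432*(I*√37 + 14600) = 7432*(14600 + I*√37) = 108507200 + 7432*I*√37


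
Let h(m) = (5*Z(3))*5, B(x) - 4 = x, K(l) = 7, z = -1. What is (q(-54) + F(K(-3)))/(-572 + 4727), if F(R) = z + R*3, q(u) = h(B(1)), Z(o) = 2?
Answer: 14/831 ≈ 0.016847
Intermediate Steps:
B(x) = 4 + x
h(m) = 50 (h(m) = (5*2)*5 = 10*5 = 50)
q(u) = 50
F(R) = -1 + 3*R (F(R) = -1 + R*3 = -1 + 3*R)
(q(-54) + F(K(-3)))/(-572 + 4727) = (50 + (-1 + 3*7))/(-572 + 4727) = (50 + (-1 + 21))/4155 = (50 + 20)*(1/4155) = 70*(1/4155) = 14/831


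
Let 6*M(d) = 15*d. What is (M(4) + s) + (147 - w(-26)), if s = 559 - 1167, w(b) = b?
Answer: -425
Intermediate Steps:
s = -608
M(d) = 5*d/2 (M(d) = (15*d)/6 = 5*d/2)
(M(4) + s) + (147 - w(-26)) = ((5/2)*4 - 608) + (147 - 1*(-26)) = (10 - 608) + (147 + 26) = -598 + 173 = -425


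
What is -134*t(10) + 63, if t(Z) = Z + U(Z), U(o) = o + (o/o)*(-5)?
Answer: -1947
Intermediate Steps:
U(o) = -5 + o (U(o) = o + 1*(-5) = o - 5 = -5 + o)
t(Z) = -5 + 2*Z (t(Z) = Z + (-5 + Z) = -5 + 2*Z)
-134*t(10) + 63 = -134*(-5 + 2*10) + 63 = -134*(-5 + 20) + 63 = -134*15 + 63 = -2010 + 63 = -1947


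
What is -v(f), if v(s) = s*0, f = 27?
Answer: 0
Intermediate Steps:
v(s) = 0
-v(f) = -1*0 = 0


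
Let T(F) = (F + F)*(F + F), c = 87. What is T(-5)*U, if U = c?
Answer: 8700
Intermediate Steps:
T(F) = 4*F² (T(F) = (2*F)*(2*F) = 4*F²)
U = 87
T(-5)*U = (4*(-5)²)*87 = (4*25)*87 = 100*87 = 8700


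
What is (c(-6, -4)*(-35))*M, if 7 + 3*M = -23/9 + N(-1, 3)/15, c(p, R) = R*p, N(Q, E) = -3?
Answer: 24584/9 ≈ 2731.6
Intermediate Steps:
M = -439/135 (M = -7/3 + (-23/9 - 3/15)/3 = -7/3 + (-23*1/9 - 3*1/15)/3 = -7/3 + (-23/9 - 1/5)/3 = -7/3 + (1/3)*(-124/45) = -7/3 - 124/135 = -439/135 ≈ -3.2519)
(c(-6, -4)*(-35))*M = (-4*(-6)*(-35))*(-439/135) = (24*(-35))*(-439/135) = -840*(-439/135) = 24584/9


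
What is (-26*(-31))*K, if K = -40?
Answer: -32240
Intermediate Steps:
(-26*(-31))*K = -26*(-31)*(-40) = 806*(-40) = -32240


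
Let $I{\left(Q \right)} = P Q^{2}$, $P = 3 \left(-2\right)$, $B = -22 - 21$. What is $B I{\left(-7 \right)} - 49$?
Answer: $12593$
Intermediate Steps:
$B = -43$
$P = -6$
$I{\left(Q \right)} = - 6 Q^{2}$
$B I{\left(-7 \right)} - 49 = - 43 \left(- 6 \left(-7\right)^{2}\right) - 49 = - 43 \left(\left(-6\right) 49\right) - 49 = \left(-43\right) \left(-294\right) - 49 = 12642 - 49 = 12593$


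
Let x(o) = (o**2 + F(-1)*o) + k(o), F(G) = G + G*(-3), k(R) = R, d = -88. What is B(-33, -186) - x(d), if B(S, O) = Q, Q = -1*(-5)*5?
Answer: -7455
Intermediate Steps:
F(G) = -2*G (F(G) = G - 3*G = -2*G)
Q = 25 (Q = 5*5 = 25)
B(S, O) = 25
x(o) = o**2 + 3*o (x(o) = (o**2 + (-2*(-1))*o) + o = (o**2 + 2*o) + o = o**2 + 3*o)
B(-33, -186) - x(d) = 25 - (-88)*(3 - 88) = 25 - (-88)*(-85) = 25 - 1*7480 = 25 - 7480 = -7455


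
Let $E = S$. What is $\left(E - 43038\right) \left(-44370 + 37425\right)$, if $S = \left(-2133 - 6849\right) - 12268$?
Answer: $446480160$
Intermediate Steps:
$S = -21250$ ($S = -8982 - 12268 = -21250$)
$E = -21250$
$\left(E - 43038\right) \left(-44370 + 37425\right) = \left(-21250 - 43038\right) \left(-44370 + 37425\right) = \left(-64288\right) \left(-6945\right) = 446480160$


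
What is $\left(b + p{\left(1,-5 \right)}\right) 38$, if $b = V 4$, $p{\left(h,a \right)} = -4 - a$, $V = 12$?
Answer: $1862$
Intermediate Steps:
$b = 48$ ($b = 12 \cdot 4 = 48$)
$\left(b + p{\left(1,-5 \right)}\right) 38 = \left(48 - -1\right) 38 = \left(48 + \left(-4 + 5\right)\right) 38 = \left(48 + 1\right) 38 = 49 \cdot 38 = 1862$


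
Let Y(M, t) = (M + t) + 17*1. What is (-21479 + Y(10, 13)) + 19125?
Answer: -2314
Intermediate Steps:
Y(M, t) = 17 + M + t (Y(M, t) = (M + t) + 17 = 17 + M + t)
(-21479 + Y(10, 13)) + 19125 = (-21479 + (17 + 10 + 13)) + 19125 = (-21479 + 40) + 19125 = -21439 + 19125 = -2314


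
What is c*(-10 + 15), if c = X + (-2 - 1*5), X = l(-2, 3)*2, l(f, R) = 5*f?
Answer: -135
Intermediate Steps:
X = -20 (X = (5*(-2))*2 = -10*2 = -20)
c = -27 (c = -20 + (-2 - 1*5) = -20 + (-2 - 5) = -20 - 7 = -27)
c*(-10 + 15) = -27*(-10 + 15) = -27*5 = -135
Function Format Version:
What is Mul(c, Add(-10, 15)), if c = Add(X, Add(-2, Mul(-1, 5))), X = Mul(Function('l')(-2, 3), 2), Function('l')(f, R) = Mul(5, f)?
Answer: -135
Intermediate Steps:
X = -20 (X = Mul(Mul(5, -2), 2) = Mul(-10, 2) = -20)
c = -27 (c = Add(-20, Add(-2, Mul(-1, 5))) = Add(-20, Add(-2, -5)) = Add(-20, -7) = -27)
Mul(c, Add(-10, 15)) = Mul(-27, Add(-10, 15)) = Mul(-27, 5) = -135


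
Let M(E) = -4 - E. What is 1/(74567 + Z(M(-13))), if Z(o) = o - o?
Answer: 1/74567 ≈ 1.3411e-5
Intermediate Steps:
Z(o) = 0
1/(74567 + Z(M(-13))) = 1/(74567 + 0) = 1/74567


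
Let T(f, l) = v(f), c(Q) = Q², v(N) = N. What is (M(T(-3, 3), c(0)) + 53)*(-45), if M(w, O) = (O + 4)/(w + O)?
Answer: -2325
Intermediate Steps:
T(f, l) = f
M(w, O) = (4 + O)/(O + w)
(M(T(-3, 3), c(0)) + 53)*(-45) = ((4 + 0²)/(0² - 3) + 53)*(-45) = ((4 + 0)/(0 - 3) + 53)*(-45) = (4/(-3) + 53)*(-45) = (-⅓*4 + 53)*(-45) = (-4/3 + 53)*(-45) = (155/3)*(-45) = -2325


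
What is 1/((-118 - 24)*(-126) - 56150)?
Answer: -1/38258 ≈ -2.6138e-5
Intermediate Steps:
1/((-118 - 24)*(-126) - 56150) = 1/(-142*(-126) - 56150) = 1/(17892 - 56150) = 1/(-38258) = -1/38258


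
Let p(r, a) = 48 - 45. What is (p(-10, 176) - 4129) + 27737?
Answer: 23611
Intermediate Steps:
p(r, a) = 3
(p(-10, 176) - 4129) + 27737 = (3 - 4129) + 27737 = -4126 + 27737 = 23611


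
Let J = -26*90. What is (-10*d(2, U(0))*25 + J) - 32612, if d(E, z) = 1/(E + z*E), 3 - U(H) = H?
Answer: -139933/4 ≈ -34983.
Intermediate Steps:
U(H) = 3 - H
d(E, z) = 1/(E + E*z)
J = -2340
(-10*d(2, U(0))*25 + J) - 32612 = (-10/(2*(1 + (3 - 1*0)))*25 - 2340) - 32612 = (-5/(1 + (3 + 0))*25 - 2340) - 32612 = (-5/(1 + 3)*25 - 2340) - 32612 = (-5/4*25 - 2340) - 32612 = (-125/4 - 2340) - 32612 = -9485/4 - 32612 = -139933/4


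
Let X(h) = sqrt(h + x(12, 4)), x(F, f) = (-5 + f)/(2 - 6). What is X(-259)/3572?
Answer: 3*I*sqrt(115)/7144 ≈ 0.0045033*I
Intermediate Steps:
x(F, f) = 5/4 - f/4 (x(F, f) = (-5 + f)/(-4) = (-5 + f)*(-1/4) = 5/4 - f/4)
X(h) = sqrt(1/4 + h) (X(h) = sqrt(h + (5/4 - 1/4*4)) = sqrt(h + (5/4 - 1)) = sqrt(h + 1/4) = sqrt(1/4 + h))
X(-259)/3572 = (sqrt(1 + 4*(-259))/2)/3572 = (sqrt(1 - 1036)/2)*(1/3572) = (sqrt(-1035)/2)*(1/3572) = ((3*I*sqrt(115))/2)*(1/3572) = (3*I*sqrt(115)/2)*(1/3572) = 3*I*sqrt(115)/7144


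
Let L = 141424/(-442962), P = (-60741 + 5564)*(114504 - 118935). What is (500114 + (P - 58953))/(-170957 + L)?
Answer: -54247440553488/37863798029 ≈ -1432.7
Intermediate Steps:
P = 244489287 (P = -55177*(-4431) = 244489287)
L = -70712/221481 (L = 141424*(-1/442962) = -70712/221481 ≈ -0.31927)
(500114 + (P - 58953))/(-170957 + L) = (500114 + (244489287 - 58953))/(-170957 - 70712/221481) = (500114 + 244430334)/(-37863798029/221481) = 244930448*(-221481/37863798029) = -54247440553488/37863798029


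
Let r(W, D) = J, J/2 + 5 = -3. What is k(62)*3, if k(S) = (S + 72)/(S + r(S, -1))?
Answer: 201/23 ≈ 8.7391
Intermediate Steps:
J = -16 (J = -10 + 2*(-3) = -10 - 6 = -16)
r(W, D) = -16
k(S) = (72 + S)/(-16 + S) (k(S) = (S + 72)/(S - 16) = (72 + S)/(-16 + S))
k(62)*3 = ((72 + 62)/(-16 + 62))*3 = (134/46)*3 = ((1/46)*134)*3 = (67/23)*3 = 201/23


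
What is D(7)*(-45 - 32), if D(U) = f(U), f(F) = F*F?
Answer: -3773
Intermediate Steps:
f(F) = F**2
D(U) = U**2
D(7)*(-45 - 32) = 7**2*(-45 - 32) = 49*(-77) = -3773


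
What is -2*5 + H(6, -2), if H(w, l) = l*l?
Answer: -6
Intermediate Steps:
H(w, l) = l²
-2*5 + H(6, -2) = -2*5 + (-2)² = -10 + 4 = -6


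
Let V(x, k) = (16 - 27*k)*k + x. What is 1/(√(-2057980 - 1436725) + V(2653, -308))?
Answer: -2563603/6572063836314 - I*√3494705/6572063836314 ≈ -3.9008e-7 - 2.8445e-10*I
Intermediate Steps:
V(x, k) = x + k*(16 - 27*k) (V(x, k) = k*(16 - 27*k) + x = x + k*(16 - 27*k))
1/(√(-2057980 - 1436725) + V(2653, -308)) = 1/(√(-2057980 - 1436725) + (2653 - 27*(-308)² + 16*(-308))) = 1/(√(-3494705) + (2653 - 27*94864 - 4928)) = 1/(I*√3494705 + (2653 - 2561328 - 4928)) = 1/(I*√3494705 - 2563603) = 1/(-2563603 + I*√3494705)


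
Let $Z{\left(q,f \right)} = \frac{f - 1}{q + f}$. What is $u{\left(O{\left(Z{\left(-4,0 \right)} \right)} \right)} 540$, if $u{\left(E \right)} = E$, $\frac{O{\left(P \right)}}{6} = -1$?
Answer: $-3240$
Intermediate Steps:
$Z{\left(q,f \right)} = \frac{-1 + f}{f + q}$
$O{\left(P \right)} = -6$ ($O{\left(P \right)} = 6 \left(-1\right) = -6$)
$u{\left(O{\left(Z{\left(-4,0 \right)} \right)} \right)} 540 = \left(-6\right) 540 = -3240$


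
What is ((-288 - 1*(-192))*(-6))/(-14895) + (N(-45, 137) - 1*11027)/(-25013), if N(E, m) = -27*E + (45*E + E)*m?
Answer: 483979478/41396515 ≈ 11.691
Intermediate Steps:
N(E, m) = -27*E + 46*E*m (N(E, m) = -27*E + (46*E)*m = -27*E + 46*E*m)
((-288 - 1*(-192))*(-6))/(-14895) + (N(-45, 137) - 1*11027)/(-25013) = ((-288 - 1*(-192))*(-6))/(-14895) + (-45*(-27 + 46*137) - 1*11027)/(-25013) = ((-288 + 192)*(-6))*(-1/14895) + (-45*(-27 + 6302) - 11027)*(-1/25013) = -96*(-6)*(-1/14895) + (-45*6275 - 11027)*(-1/25013) = 576*(-1/14895) + (-282375 - 11027)*(-1/25013) = -64/1655 - 293402*(-1/25013) = -64/1655 + 293402/25013 = 483979478/41396515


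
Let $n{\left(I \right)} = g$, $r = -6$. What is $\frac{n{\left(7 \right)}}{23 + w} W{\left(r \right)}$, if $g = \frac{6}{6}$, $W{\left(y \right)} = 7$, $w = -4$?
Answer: $\frac{7}{19} \approx 0.36842$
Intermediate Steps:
$g = 1$ ($g = 6 \cdot \frac{1}{6} = 1$)
$n{\left(I \right)} = 1$
$\frac{n{\left(7 \right)}}{23 + w} W{\left(r \right)} = \frac{1}{23 - 4} \cdot 1 \cdot 7 = \frac{1}{19} \cdot 1 \cdot 7 = \frac{1}{19} \cdot 7 = \frac{7}{19}$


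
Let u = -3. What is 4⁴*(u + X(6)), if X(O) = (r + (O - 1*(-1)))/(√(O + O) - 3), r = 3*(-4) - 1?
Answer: -2304 - 1024*√3 ≈ -4077.6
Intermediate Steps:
r = -13 (r = -12 - 1 = -13)
X(O) = (-12 + O)/(-3 + √2*√O) (X(O) = (-13 + (O - 1*(-1)))/(√(O + O) - 3) = (-13 + (O + 1))/(√(2*O) - 3) = (-13 + (1 + O))/(√2*√O - 3) = (-12 + O)/(-3 + √2*√O))
4⁴*(u + X(6)) = 4⁴*(-3 + (-12 + 6)/(-3 + √2*√6)) = 256*(-3 - 6/(-3 + 2*√3)) = -768 - 1536/(-3 + 2*√3)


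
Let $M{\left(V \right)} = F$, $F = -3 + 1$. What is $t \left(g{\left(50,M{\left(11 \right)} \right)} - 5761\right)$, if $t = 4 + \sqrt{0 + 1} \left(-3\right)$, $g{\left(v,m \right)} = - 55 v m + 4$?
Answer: $-257$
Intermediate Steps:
$F = -2$
$M{\left(V \right)} = -2$
$g{\left(v,m \right)} = 4 - 55 m v$ ($g{\left(v,m \right)} = - 55 m v + 4 = 4 - 55 m v$)
$t = 1$ ($t = 4 + \sqrt{1} \left(-3\right) = 4 + 1 \left(-3\right) = 4 - 3 = 1$)
$t \left(g{\left(50,M{\left(11 \right)} \right)} - 5761\right) = 1 \left(\left(4 - \left(-110\right) 50\right) - 5761\right) = 1 \left(\left(4 + 5500\right) - 5761\right) = 1 \left(5504 - 5761\right) = 1 \left(-257\right) = -257$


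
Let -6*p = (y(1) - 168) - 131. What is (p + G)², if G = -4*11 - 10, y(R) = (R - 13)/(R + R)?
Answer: 361/36 ≈ 10.028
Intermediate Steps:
y(R) = (-13 + R)/(2*R) (y(R) = (-13 + R)/((2*R)) = (-13 + R)*(1/(2*R)) = (-13 + R)/(2*R))
G = -54 (G = -44 - 10 = -54)
p = 305/6 (p = -(((½)*(-13 + 1)/1 - 168) - 131)/6 = -(((½)*1*(-12) - 168) - 131)/6 = -((-6 - 168) - 131)/6 = -(-174 - 131)/6 = -⅙*(-305) = 305/6 ≈ 50.833)
(p + G)² = (305/6 - 54)² = (-19/6)² = 361/36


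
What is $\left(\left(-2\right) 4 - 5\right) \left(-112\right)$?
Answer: $1456$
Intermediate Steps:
$\left(\left(-2\right) 4 - 5\right) \left(-112\right) = \left(-8 - 5\right) \left(-112\right) = \left(-13\right) \left(-112\right) = 1456$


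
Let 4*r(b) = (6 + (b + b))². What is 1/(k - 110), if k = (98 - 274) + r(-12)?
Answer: -1/205 ≈ -0.0048781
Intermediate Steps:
r(b) = (6 + 2*b)²/4 (r(b) = (6 + (b + b))²/4 = (6 + 2*b)²/4)
k = -95 (k = (98 - 274) + (3 - 12)² = -176 + (-9)² = -176 + 81 = -95)
1/(k - 110) = 1/(-95 - 110) = 1/(-205) = -1/205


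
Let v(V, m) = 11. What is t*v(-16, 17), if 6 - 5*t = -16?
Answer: 242/5 ≈ 48.400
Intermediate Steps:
t = 22/5 (t = 6/5 - ⅕*(-16) = 6/5 + 16/5 = 22/5 ≈ 4.4000)
t*v(-16, 17) = (22/5)*11 = 242/5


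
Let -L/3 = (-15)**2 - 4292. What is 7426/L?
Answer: 7426/12201 ≈ 0.60864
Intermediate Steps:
L = 12201 (L = -3*((-15)**2 - 4292) = -3*(225 - 4292) = -3*(-4067) = 12201)
7426/L = 7426/12201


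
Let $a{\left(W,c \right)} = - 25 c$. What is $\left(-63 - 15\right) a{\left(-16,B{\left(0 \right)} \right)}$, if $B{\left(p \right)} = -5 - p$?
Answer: $-9750$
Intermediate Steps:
$\left(-63 - 15\right) a{\left(-16,B{\left(0 \right)} \right)} = \left(-63 - 15\right) \left(- 25 \left(-5 - 0\right)\right) = - 78 \left(- 25 \left(-5 + 0\right)\right) = - 78 \left(\left(-25\right) \left(-5\right)\right) = \left(-78\right) 125 = -9750$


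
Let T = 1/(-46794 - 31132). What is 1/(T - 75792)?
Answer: -77926/5906167393 ≈ -1.3194e-5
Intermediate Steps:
T = -1/77926 (T = 1/(-77926) = -1/77926 ≈ -1.2833e-5)
1/(T - 75792) = 1/(-1/77926 - 75792) = 1/(-5906167393/77926) = -77926/5906167393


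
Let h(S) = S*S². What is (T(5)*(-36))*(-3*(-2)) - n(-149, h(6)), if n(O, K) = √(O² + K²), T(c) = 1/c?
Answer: -216/5 - √68857 ≈ -305.61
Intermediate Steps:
h(S) = S³
n(O, K) = √(K² + O²)
(T(5)*(-36))*(-3*(-2)) - n(-149, h(6)) = (-36/5)*(-3*(-2)) - √((6³)² + (-149)²) = ((⅕)*(-36))*6 - √(216² + 22201) = -36/5*6 - √(46656 + 22201) = -216/5 - √68857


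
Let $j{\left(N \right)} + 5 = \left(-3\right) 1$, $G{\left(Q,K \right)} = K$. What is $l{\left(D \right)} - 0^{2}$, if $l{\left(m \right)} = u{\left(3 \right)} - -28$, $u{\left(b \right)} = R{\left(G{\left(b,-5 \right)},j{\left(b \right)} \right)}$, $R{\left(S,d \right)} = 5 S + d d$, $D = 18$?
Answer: $67$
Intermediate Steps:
$j{\left(N \right)} = -8$ ($j{\left(N \right)} = -5 - 3 = -8$)
$R{\left(S,d \right)} = d^{2} + 5 S$ ($R{\left(S,d \right)} = 5 S + d^{2} = d^{2} + 5 S$)
$u{\left(b \right)} = 39$ ($u{\left(b \right)} = \left(-8\right)^{2} + 5 \left(-5\right) = 64 - 25 = 39$)
$l{\left(m \right)} = 67$ ($l{\left(m \right)} = 39 - -28 = 39 + 28 = 67$)
$l{\left(D \right)} - 0^{2} = 67 - 0^{2} = 67 - 0 = 67 + 0 = 67$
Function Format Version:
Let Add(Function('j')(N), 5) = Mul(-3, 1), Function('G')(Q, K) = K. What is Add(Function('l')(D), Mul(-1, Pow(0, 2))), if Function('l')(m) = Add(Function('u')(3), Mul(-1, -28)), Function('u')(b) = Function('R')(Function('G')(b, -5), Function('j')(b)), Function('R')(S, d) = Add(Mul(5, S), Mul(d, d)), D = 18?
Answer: 67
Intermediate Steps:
Function('j')(N) = -8 (Function('j')(N) = Add(-5, Mul(-3, 1)) = Add(-5, -3) = -8)
Function('R')(S, d) = Add(Pow(d, 2), Mul(5, S)) (Function('R')(S, d) = Add(Mul(5, S), Pow(d, 2)) = Add(Pow(d, 2), Mul(5, S)))
Function('u')(b) = 39 (Function('u')(b) = Add(Pow(-8, 2), Mul(5, -5)) = Add(64, -25) = 39)
Function('l')(m) = 67 (Function('l')(m) = Add(39, Mul(-1, -28)) = Add(39, 28) = 67)
Add(Function('l')(D), Mul(-1, Pow(0, 2))) = Add(67, Mul(-1, Pow(0, 2))) = Add(67, Mul(-1, 0)) = Add(67, 0) = 67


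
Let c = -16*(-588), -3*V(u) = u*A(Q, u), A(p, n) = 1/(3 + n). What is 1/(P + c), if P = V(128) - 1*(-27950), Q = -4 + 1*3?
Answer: 393/14681566 ≈ 2.6768e-5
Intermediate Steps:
Q = -1 (Q = -4 + 3 = -1)
V(u) = -u/(3*(3 + u))
P = 10984222/393 (P = -1*128/(9 + 3*128) - 1*(-27950) = -1*128/(9 + 384) + 27950 = -1*128/393 + 27950 = -1*128*1/393 + 27950 = -128/393 + 27950 = 10984222/393 ≈ 27950.)
c = 9408
1/(P + c) = 1/(10984222/393 + 9408) = 1/(14681566/393) = 393/14681566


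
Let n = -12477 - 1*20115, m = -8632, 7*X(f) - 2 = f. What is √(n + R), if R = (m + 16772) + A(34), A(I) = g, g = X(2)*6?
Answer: 2*I*√299495/7 ≈ 156.36*I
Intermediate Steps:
X(f) = 2/7 + f/7
n = -32592 (n = -12477 - 20115 = -32592)
g = 24/7 (g = (2/7 + (⅐)*2)*6 = (2/7 + 2/7)*6 = (4/7)*6 = 24/7 ≈ 3.4286)
A(I) = 24/7
R = 57004/7 (R = (-8632 + 16772) + 24/7 = 8140 + 24/7 = 57004/7 ≈ 8143.4)
√(n + R) = √(-32592 + 57004/7) = √(-171140/7) = 2*I*√299495/7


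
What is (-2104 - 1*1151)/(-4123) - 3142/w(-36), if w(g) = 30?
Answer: -29624/285 ≈ -103.94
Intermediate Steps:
(-2104 - 1*1151)/(-4123) - 3142/w(-36) = (-2104 - 1*1151)/(-4123) - 3142/30 = (-2104 - 1151)*(-1/4123) - 3142*1/30 = -3255*(-1/4123) - 1571/15 = 15/19 - 1571/15 = -29624/285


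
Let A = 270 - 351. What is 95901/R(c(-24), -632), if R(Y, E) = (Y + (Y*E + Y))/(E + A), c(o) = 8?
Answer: 22792471/1680 ≈ 13567.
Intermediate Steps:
A = -81
R(Y, E) = (2*Y + E*Y)/(-81 + E) (R(Y, E) = (Y + (Y*E + Y))/(E - 81) = (Y + (E*Y + Y))/(-81 + E) = (Y + (Y + E*Y))/(-81 + E) = (2*Y + E*Y)/(-81 + E))
95901/R(c(-24), -632) = 95901/((8*(2 - 632)/(-81 - 632))) = 95901/((8*(-630)/(-713))) = 95901/((8*(-1/713)*(-630))) = 95901/(5040/713) = 95901*(713/5040) = 22792471/1680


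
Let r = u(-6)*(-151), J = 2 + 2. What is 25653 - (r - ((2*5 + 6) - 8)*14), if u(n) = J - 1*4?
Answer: 25765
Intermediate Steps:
J = 4
u(n) = 0 (u(n) = 4 - 1*4 = 4 - 4 = 0)
r = 0 (r = 0*(-151) = 0)
25653 - (r - ((2*5 + 6) - 8)*14) = 25653 - (0 - ((2*5 + 6) - 8)*14) = 25653 - (0 - ((10 + 6) - 8)*14) = 25653 - (0 - (16 - 8)*14) = 25653 - (0 - 8*14) = 25653 - (0 - 1*112) = 25653 - (0 - 112) = 25653 - 1*(-112) = 25653 + 112 = 25765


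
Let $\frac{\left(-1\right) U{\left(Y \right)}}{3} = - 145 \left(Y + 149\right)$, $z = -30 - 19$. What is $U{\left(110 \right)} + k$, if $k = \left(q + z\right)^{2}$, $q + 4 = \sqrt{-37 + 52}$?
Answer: $115489 - 106 \sqrt{15} \approx 1.1508 \cdot 10^{5}$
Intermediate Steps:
$q = -4 + \sqrt{15}$ ($q = -4 + \sqrt{-37 + 52} = -4 + \sqrt{15} \approx -0.12702$)
$z = -49$ ($z = -30 - 19 = -49$)
$U{\left(Y \right)} = 64815 + 435 Y$ ($U{\left(Y \right)} = - 3 \left(- 145 \left(Y + 149\right)\right) = - 3 \left(- 145 \left(149 + Y\right)\right) = - 3 \left(-21605 - 145 Y\right) = 64815 + 435 Y$)
$k = \left(-53 + \sqrt{15}\right)^{2}$ ($k = \left(\left(-4 + \sqrt{15}\right) - 49\right)^{2} = \left(-53 + \sqrt{15}\right)^{2} \approx 2413.5$)
$U{\left(110 \right)} + k = \left(64815 + 435 \cdot 110\right) + \left(53 - \sqrt{15}\right)^{2} = \left(64815 + 47850\right) + \left(53 - \sqrt{15}\right)^{2} = 112665 + \left(53 - \sqrt{15}\right)^{2}$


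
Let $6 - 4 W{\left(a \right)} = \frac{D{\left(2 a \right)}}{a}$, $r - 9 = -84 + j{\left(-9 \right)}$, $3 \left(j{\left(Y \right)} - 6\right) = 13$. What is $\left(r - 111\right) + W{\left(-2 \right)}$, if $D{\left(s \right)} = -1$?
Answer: $- \frac{4183}{24} \approx -174.29$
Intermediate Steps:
$j{\left(Y \right)} = \frac{31}{3}$ ($j{\left(Y \right)} = 6 + \frac{1}{3} \cdot 13 = 6 + \frac{13}{3} = \frac{31}{3}$)
$r = - \frac{194}{3}$ ($r = 9 + \left(-84 + \frac{31}{3}\right) = 9 - \frac{221}{3} = - \frac{194}{3} \approx -64.667$)
$W{\left(a \right)} = \frac{3}{2} + \frac{1}{4 a}$ ($W{\left(a \right)} = \frac{3}{2} - \frac{\left(-1\right) \frac{1}{a}}{4} = \frac{3}{2} + \frac{1}{4 a}$)
$\left(r - 111\right) + W{\left(-2 \right)} = \left(- \frac{194}{3} - 111\right) + \frac{1 + 6 \left(-2\right)}{4 \left(-2\right)} = - \frac{527}{3} + \frac{1}{4} \left(- \frac{1}{2}\right) \left(1 - 12\right) = - \frac{527}{3} + \frac{1}{4} \left(- \frac{1}{2}\right) \left(-11\right) = - \frac{527}{3} + \frac{11}{8} = - \frac{4183}{24}$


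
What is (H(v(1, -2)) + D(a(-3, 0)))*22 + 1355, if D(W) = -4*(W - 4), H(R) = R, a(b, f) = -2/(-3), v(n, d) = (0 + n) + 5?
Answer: 5341/3 ≈ 1780.3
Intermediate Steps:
v(n, d) = 5 + n (v(n, d) = n + 5 = 5 + n)
a(b, f) = 2/3 (a(b, f) = -2*(-1/3) = 2/3)
D(W) = 16 - 4*W (D(W) = -4*(-4 + W) = 16 - 4*W)
(H(v(1, -2)) + D(a(-3, 0)))*22 + 1355 = ((5 + 1) + (16 - 4*2/3))*22 + 1355 = (6 + (16 - 8/3))*22 + 1355 = (6 + 40/3)*22 + 1355 = (58/3)*22 + 1355 = 1276/3 + 1355 = 5341/3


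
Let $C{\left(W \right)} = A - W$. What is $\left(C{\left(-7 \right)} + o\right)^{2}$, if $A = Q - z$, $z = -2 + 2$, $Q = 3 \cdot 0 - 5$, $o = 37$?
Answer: $1521$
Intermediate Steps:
$Q = -5$ ($Q = 0 - 5 = -5$)
$z = 0$
$A = -5$ ($A = -5 - 0 = -5 + 0 = -5$)
$C{\left(W \right)} = -5 - W$
$\left(C{\left(-7 \right)} + o\right)^{2} = \left(\left(-5 - -7\right) + 37\right)^{2} = \left(\left(-5 + 7\right) + 37\right)^{2} = \left(2 + 37\right)^{2} = 39^{2} = 1521$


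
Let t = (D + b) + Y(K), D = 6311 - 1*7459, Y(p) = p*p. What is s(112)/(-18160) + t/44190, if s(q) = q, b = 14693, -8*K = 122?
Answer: 49050251/160498080 ≈ 0.30561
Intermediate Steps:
K = -61/4 (K = -1/8*122 = -61/4 ≈ -15.250)
Y(p) = p**2
D = -1148 (D = 6311 - 7459 = -1148)
t = 220441/16 (t = (-1148 + 14693) + (-61/4)**2 = 13545 + 3721/16 = 220441/16 ≈ 13778.)
s(112)/(-18160) + t/44190 = 112/(-18160) + (220441/16)/44190 = 112*(-1/18160) + (220441/16)*(1/44190) = -7/1135 + 220441/707040 = 49050251/160498080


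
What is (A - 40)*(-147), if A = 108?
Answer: -9996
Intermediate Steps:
(A - 40)*(-147) = (108 - 40)*(-147) = 68*(-147) = -9996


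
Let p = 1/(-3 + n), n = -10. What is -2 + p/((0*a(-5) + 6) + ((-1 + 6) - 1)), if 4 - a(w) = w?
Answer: -261/130 ≈ -2.0077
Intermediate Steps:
a(w) = 4 - w
p = -1/13 (p = 1/(-3 - 10) = 1/(-13) = -1/13 ≈ -0.076923)
-2 + p/((0*a(-5) + 6) + ((-1 + 6) - 1)) = -2 - 1/(13*((0*(4 - 1*(-5)) + 6) + ((-1 + 6) - 1))) = -2 - 1/(13*((0*(4 + 5) + 6) + (5 - 1))) = -2 - 1/(13*((0*9 + 6) + 4)) = -2 - 1/(13*((0 + 6) + 4)) = -2 - 1/(13*(6 + 4)) = -2 - 1/13/10 = -2 - 1/13*⅒ = -2 - 1/130 = -261/130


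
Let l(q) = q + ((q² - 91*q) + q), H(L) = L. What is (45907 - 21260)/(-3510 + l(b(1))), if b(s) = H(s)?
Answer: -3521/514 ≈ -6.8502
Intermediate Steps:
b(s) = s
l(q) = q² - 89*q (l(q) = q + (q² - 90*q) = q² - 89*q)
(45907 - 21260)/(-3510 + l(b(1))) = (45907 - 21260)/(-3510 + 1*(-89 + 1)) = 24647/(-3510 + 1*(-88)) = 24647/(-3510 - 88) = 24647/(-3598) = 24647*(-1/3598) = -3521/514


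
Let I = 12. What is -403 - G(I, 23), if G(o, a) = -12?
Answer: -391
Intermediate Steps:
-403 - G(I, 23) = -403 - 1*(-12) = -403 + 12 = -391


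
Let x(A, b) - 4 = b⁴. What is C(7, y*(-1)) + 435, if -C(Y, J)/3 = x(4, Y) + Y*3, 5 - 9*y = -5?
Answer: -6843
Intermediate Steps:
x(A, b) = 4 + b⁴
y = 10/9 (y = 5/9 - ⅑*(-5) = 5/9 + 5/9 = 10/9 ≈ 1.1111)
C(Y, J) = -12 - 9*Y - 3*Y⁴ (C(Y, J) = -3*((4 + Y⁴) + Y*3) = -3*((4 + Y⁴) + 3*Y) = -3*(4 + Y⁴ + 3*Y) = -12 - 9*Y - 3*Y⁴)
C(7, y*(-1)) + 435 = (-12 - 9*7 - 3*7⁴) + 435 = (-12 - 63 - 3*2401) + 435 = (-12 - 63 - 7203) + 435 = -7278 + 435 = -6843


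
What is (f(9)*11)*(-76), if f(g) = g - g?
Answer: 0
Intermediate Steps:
f(g) = 0
(f(9)*11)*(-76) = (0*11)*(-76) = 0*(-76) = 0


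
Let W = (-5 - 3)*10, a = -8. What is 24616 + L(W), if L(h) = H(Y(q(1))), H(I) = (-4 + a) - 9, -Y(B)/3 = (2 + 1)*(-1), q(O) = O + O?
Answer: 24595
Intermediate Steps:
q(O) = 2*O
Y(B) = 9 (Y(B) = -3*(2 + 1)*(-1) = -9*(-1) = -3*(-3) = 9)
H(I) = -21 (H(I) = (-4 - 8) - 9 = -12 - 9 = -21)
W = -80 (W = -8*10 = -80)
L(h) = -21
24616 + L(W) = 24616 - 21 = 24595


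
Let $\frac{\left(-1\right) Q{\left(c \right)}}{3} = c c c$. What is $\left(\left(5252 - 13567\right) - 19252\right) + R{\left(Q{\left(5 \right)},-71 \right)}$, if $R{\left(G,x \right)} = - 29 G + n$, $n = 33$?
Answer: $-16659$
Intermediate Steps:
$Q{\left(c \right)} = - 3 c^{3}$ ($Q{\left(c \right)} = - 3 c c c = - 3 c^{2} c = - 3 c^{3}$)
$R{\left(G,x \right)} = 33 - 29 G$ ($R{\left(G,x \right)} = - 29 G + 33 = 33 - 29 G$)
$\left(\left(5252 - 13567\right) - 19252\right) + R{\left(Q{\left(5 \right)},-71 \right)} = \left(\left(5252 - 13567\right) - 19252\right) - \left(-33 + 29 \left(- 3 \cdot 5^{3}\right)\right) = \left(\left(5252 - 13567\right) - 19252\right) - \left(-33 + 29 \left(\left(-3\right) 125\right)\right) = \left(-8315 - 19252\right) + \left(33 - -10875\right) = -27567 + \left(33 + 10875\right) = -27567 + 10908 = -16659$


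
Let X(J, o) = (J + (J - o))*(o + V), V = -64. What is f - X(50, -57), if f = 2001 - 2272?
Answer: 18726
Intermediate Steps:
X(J, o) = (-64 + o)*(-o + 2*J) (X(J, o) = (J + (J - o))*(o - 64) = (-o + 2*J)*(-64 + o) = (-64 + o)*(-o + 2*J))
f = -271
f - X(50, -57) = -271 - (-1*(-57)² - 128*50 + 64*(-57) + 2*50*(-57)) = -271 - (-1*3249 - 6400 - 3648 - 5700) = -271 - (-3249 - 6400 - 3648 - 5700) = -271 - 1*(-18997) = -271 + 18997 = 18726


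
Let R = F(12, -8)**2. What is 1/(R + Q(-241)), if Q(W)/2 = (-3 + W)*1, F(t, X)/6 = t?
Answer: 1/4696 ≈ 0.00021295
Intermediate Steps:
F(t, X) = 6*t
Q(W) = -6 + 2*W (Q(W) = 2*((-3 + W)*1) = 2*(-3 + W) = -6 + 2*W)
R = 5184 (R = (6*12)**2 = 72**2 = 5184)
1/(R + Q(-241)) = 1/(5184 + (-6 + 2*(-241))) = 1/(5184 + (-6 - 482)) = 1/(5184 - 488) = 1/4696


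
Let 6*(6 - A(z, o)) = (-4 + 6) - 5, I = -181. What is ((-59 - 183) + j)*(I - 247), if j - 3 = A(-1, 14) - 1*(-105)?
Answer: 54570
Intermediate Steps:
A(z, o) = 13/2 (A(z, o) = 6 - ((-4 + 6) - 5)/6 = 6 - (2 - 5)/6 = 6 - ⅙*(-3) = 6 + ½ = 13/2)
j = 229/2 (j = 3 + (13/2 - 1*(-105)) = 3 + (13/2 + 105) = 3 + 223/2 = 229/2 ≈ 114.50)
((-59 - 183) + j)*(I - 247) = ((-59 - 183) + 229/2)*(-181 - 247) = (-242 + 229/2)*(-428) = -255/2*(-428) = 54570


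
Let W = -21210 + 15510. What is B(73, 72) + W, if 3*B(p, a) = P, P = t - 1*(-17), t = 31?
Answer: -5684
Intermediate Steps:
W = -5700
P = 48 (P = 31 - 1*(-17) = 31 + 17 = 48)
B(p, a) = 16 (B(p, a) = (1/3)*48 = 16)
B(73, 72) + W = 16 - 5700 = -5684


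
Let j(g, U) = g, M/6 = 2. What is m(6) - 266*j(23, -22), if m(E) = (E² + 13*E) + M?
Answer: -5992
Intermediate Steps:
M = 12 (M = 6*2 = 12)
m(E) = 12 + E² + 13*E (m(E) = (E² + 13*E) + 12 = 12 + E² + 13*E)
m(6) - 266*j(23, -22) = (12 + 6² + 13*6) - 266*23 = (12 + 36 + 78) - 6118 = 126 - 6118 = -5992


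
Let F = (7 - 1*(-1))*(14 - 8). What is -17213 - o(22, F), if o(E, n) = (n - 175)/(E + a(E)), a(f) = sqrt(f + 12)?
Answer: -3871528/225 - 127*sqrt(34)/450 ≈ -17208.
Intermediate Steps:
a(f) = sqrt(12 + f)
F = 48 (F = (7 + 1)*6 = 8*6 = 48)
o(E, n) = (-175 + n)/(E + sqrt(12 + E)) (o(E, n) = (n - 175)/(E + sqrt(12 + E)) = (-175 + n)/(E + sqrt(12 + E)))
-17213 - o(22, F) = -17213 - (-175 + 48)/(22 + sqrt(12 + 22)) = -17213 - (-127)/(22 + sqrt(34)) = -17213 + 127/(22 + sqrt(34))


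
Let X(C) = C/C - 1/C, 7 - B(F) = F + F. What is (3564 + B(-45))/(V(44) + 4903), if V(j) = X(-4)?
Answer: 14644/19617 ≈ 0.74650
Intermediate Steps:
B(F) = 7 - 2*F (B(F) = 7 - (F + F) = 7 - 2*F)
X(C) = 1 - 1/C
V(j) = 5/4 (V(j) = (-1 - 4)/(-4) = -¼*(-5) = 5/4)
(3564 + B(-45))/(V(44) + 4903) = (3564 + (7 - 2*(-45)))/(5/4 + 4903) = (3564 + (7 + 90))/(19617/4) = (3564 + 97)*(4/19617) = 3661*(4/19617) = 14644/19617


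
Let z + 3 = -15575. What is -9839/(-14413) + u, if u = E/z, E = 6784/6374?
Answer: 244214395129/357781725259 ≈ 0.68258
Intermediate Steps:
z = -15578 (z = -3 - 15575 = -15578)
E = 3392/3187 (E = 6784*(1/6374) = 3392/3187 ≈ 1.0643)
u = -1696/24823543 (u = (3392/3187)/(-15578) = (3392/3187)*(-1/15578) = -1696/24823543 ≈ -6.8322e-5)
-9839/(-14413) + u = -9839/(-14413) - 1696/24823543 = -9839*(-1/14413) - 1696/24823543 = 9839/14413 - 1696/24823543 = 244214395129/357781725259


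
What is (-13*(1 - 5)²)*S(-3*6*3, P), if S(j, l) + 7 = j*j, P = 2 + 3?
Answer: -605072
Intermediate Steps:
P = 5
S(j, l) = -7 + j² (S(j, l) = -7 + j*j = -7 + j²)
(-13*(1 - 5)²)*S(-3*6*3, P) = (-13*(1 - 5)²)*(-7 + (-3*6*3)²) = (-13*(-4)²)*(-7 + (-18*3)²) = (-13*16)*(-7 + (-54)²) = -208*(-7 + 2916) = -208*2909 = -605072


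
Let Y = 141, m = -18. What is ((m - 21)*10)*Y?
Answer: -54990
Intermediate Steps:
((m - 21)*10)*Y = ((-18 - 21)*10)*141 = -39*10*141 = -390*141 = -54990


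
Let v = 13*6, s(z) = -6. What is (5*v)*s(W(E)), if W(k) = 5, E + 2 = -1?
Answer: -2340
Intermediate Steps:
E = -3 (E = -2 - 1 = -3)
v = 78
(5*v)*s(W(E)) = (5*78)*(-6) = 390*(-6) = -2340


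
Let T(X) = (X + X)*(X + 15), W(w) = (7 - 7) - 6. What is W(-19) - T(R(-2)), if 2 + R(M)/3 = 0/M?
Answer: 102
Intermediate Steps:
W(w) = -6 (W(w) = 0 - 6 = -6)
R(M) = -6 (R(M) = -6 + 3*(0/M) = -6 + 3*0 = -6 + 0 = -6)
T(X) = 2*X*(15 + X) (T(X) = (2*X)*(15 + X) = 2*X*(15 + X))
W(-19) - T(R(-2)) = -6 - 2*(-6)*(15 - 6) = -6 - 2*(-6)*9 = -6 - 1*(-108) = -6 + 108 = 102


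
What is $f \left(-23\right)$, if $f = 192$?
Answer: $-4416$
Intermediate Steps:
$f \left(-23\right) = 192 \left(-23\right) = -4416$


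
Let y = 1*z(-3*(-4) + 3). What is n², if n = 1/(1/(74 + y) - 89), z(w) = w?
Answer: 7921/62726400 ≈ 0.00012628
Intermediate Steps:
y = 15 (y = 1*(-3*(-4) + 3) = 1*(12 + 3) = 1*15 = 15)
n = -89/7920 (n = 1/(1/(74 + 15) - 89) = 1/(1/89 - 89) = 1/(-7920/89) = -89/7920 ≈ -0.011237)
n² = (-89/7920)² = 7921/62726400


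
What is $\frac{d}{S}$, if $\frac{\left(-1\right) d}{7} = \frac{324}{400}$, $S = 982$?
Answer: $- \frac{567}{98200} \approx -0.0057739$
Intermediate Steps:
$d = - \frac{567}{100}$ ($d = - 7 \cdot \frac{324}{400} = - 7 \cdot 324 \cdot \frac{1}{400} = \left(-7\right) \frac{81}{100} = - \frac{567}{100} \approx -5.67$)
$\frac{d}{S} = - \frac{567}{100 \cdot 982} = \left(- \frac{567}{100}\right) \frac{1}{982} = - \frac{567}{98200}$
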